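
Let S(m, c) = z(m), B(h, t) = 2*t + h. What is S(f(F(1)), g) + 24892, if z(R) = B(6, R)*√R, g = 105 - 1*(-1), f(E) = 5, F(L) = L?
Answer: 24892 + 16*√5 ≈ 24928.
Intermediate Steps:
g = 106 (g = 105 + 1 = 106)
B(h, t) = h + 2*t
z(R) = √R*(6 + 2*R) (z(R) = (6 + 2*R)*√R = √R*(6 + 2*R))
S(m, c) = 2*√m*(3 + m)
S(f(F(1)), g) + 24892 = 2*√5*(3 + 5) + 24892 = 2*√5*8 + 24892 = 16*√5 + 24892 = 24892 + 16*√5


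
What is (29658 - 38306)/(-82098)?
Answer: 4324/41049 ≈ 0.10534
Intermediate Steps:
(29658 - 38306)/(-82098) = -8648*(-1/82098) = 4324/41049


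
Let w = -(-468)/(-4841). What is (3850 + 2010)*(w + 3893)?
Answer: 110434893700/4841 ≈ 2.2812e+7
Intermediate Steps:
w = -468/4841 (w = -(-468)*(-1)/4841 = -1*468/4841 = -468/4841 ≈ -0.096674)
(3850 + 2010)*(w + 3893) = (3850 + 2010)*(-468/4841 + 3893) = 5860*(18845545/4841) = 110434893700/4841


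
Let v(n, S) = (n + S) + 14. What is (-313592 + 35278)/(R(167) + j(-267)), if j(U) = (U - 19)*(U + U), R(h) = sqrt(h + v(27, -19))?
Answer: -14168409112/7774873329 + 278314*sqrt(21)/7774873329 ≈ -1.8222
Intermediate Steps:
v(n, S) = 14 + S + n (v(n, S) = (S + n) + 14 = 14 + S + n)
R(h) = sqrt(22 + h) (R(h) = sqrt(h + (14 - 19 + 27)) = sqrt(h + 22) = sqrt(22 + h))
j(U) = 2*U*(-19 + U) (j(U) = (-19 + U)*(2*U) = 2*U*(-19 + U))
(-313592 + 35278)/(R(167) + j(-267)) = (-313592 + 35278)/(sqrt(22 + 167) + 2*(-267)*(-19 - 267)) = -278314/(sqrt(189) + 2*(-267)*(-286)) = -278314/(3*sqrt(21) + 152724) = -278314/(152724 + 3*sqrt(21))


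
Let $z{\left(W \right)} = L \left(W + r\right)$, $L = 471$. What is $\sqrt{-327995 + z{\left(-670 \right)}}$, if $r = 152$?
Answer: $i \sqrt{571973} \approx 756.29 i$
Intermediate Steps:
$z{\left(W \right)} = 71592 + 471 W$ ($z{\left(W \right)} = 471 \left(W + 152\right) = 471 \left(152 + W\right) = 71592 + 471 W$)
$\sqrt{-327995 + z{\left(-670 \right)}} = \sqrt{-327995 + \left(71592 + 471 \left(-670\right)\right)} = \sqrt{-327995 + \left(71592 - 315570\right)} = \sqrt{-327995 - 243978} = \sqrt{-571973} = i \sqrt{571973}$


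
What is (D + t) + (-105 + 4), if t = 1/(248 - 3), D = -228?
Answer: -80604/245 ≈ -329.00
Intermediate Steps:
t = 1/245 ≈ 0.0040816
(D + t) + (-105 + 4) = (-228 + 1/245) + (-105 + 4) = -55859/245 - 101 = -80604/245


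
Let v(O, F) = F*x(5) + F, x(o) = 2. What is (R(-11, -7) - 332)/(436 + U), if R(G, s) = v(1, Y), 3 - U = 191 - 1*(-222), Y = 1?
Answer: -329/26 ≈ -12.654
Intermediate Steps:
v(O, F) = 3*F (v(O, F) = F*2 + F = 2*F + F = 3*F)
U = -410 (U = 3 - (191 - 1*(-222)) = 3 - (191 + 222) = 3 - 1*413 = 3 - 413 = -410)
R(G, s) = 3 (R(G, s) = 3*1 = 3)
(R(-11, -7) - 332)/(436 + U) = (3 - 332)/(436 - 410) = -329/26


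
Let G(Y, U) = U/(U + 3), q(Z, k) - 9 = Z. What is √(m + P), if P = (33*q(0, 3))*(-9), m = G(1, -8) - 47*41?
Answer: 4*I*√7185/5 ≈ 67.812*I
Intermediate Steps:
q(Z, k) = 9 + Z
G(Y, U) = U/(3 + U)
m = -9627/5 (m = -8/(3 - 8) - 47*41 = -8/(-5) - 1927 = -8*(-⅕) - 1927 = 8/5 - 1927 = -9627/5 ≈ -1925.4)
P = -2673 (P = (33*(9 + 0))*(-9) = (33*9)*(-9) = 297*(-9) = -2673)
√(m + P) = √(-9627/5 - 2673) = √(-22992/5) = 4*I*√7185/5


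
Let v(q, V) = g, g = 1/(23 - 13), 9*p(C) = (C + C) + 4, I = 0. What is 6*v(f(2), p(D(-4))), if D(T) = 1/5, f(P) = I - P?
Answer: 3/5 ≈ 0.60000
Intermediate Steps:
f(P) = -P (f(P) = 0 - P = -P)
D(T) = 1/5
p(C) = 4/9 + 2*C/9 (p(C) = ((C + C) + 4)/9 = (2*C + 4)/9 = (4 + 2*C)/9 = 4/9 + 2*C/9)
g = 1/10 ≈ 0.10000
v(q, V) = 1/10
6*v(f(2), p(D(-4))) = 6*(1/10) = 3/5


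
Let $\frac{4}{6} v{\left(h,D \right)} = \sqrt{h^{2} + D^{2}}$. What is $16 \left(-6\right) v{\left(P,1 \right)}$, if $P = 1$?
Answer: $- 144 \sqrt{2} \approx -203.65$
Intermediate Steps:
$v{\left(h,D \right)} = \frac{3 \sqrt{D^{2} + h^{2}}}{2}$ ($v{\left(h,D \right)} = \frac{3 \sqrt{h^{2} + D^{2}}}{2} = \frac{3 \sqrt{D^{2} + h^{2}}}{2}$)
$16 \left(-6\right) v{\left(P,1 \right)} = 16 \left(-6\right) \frac{3 \sqrt{1^{2} + 1^{2}}}{2} = - 96 \frac{3 \sqrt{1 + 1}}{2} = - 96 \frac{3 \sqrt{2}}{2} = - 144 \sqrt{2}$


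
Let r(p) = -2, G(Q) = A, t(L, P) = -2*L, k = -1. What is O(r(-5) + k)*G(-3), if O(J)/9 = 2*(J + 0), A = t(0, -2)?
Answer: 0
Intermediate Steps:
A = 0 (A = -2*0 = 0)
G(Q) = 0
O(J) = 18*J (O(J) = 9*(2*(J + 0)) = 9*(2*J) = 18*J)
O(r(-5) + k)*G(-3) = (18*(-2 - 1))*0 = (18*(-3))*0 = -54*0 = 0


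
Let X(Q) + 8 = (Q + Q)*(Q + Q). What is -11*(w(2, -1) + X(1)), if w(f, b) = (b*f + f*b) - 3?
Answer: 121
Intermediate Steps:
X(Q) = -8 + 4*Q² (X(Q) = -8 + (Q + Q)*(Q + Q) = -8 + (2*Q)*(2*Q) = -8 + 4*Q²)
w(f, b) = -3 + 2*b*f (w(f, b) = (b*f + b*f) - 3 = 2*b*f - 3 = -3 + 2*b*f)
-11*(w(2, -1) + X(1)) = -11*((-3 + 2*(-1)*2) + (-8 + 4*1²)) = -11*((-3 - 4) + (-8 + 4*1)) = -11*(-7 + (-8 + 4)) = -11*(-7 - 4) = -11*(-11) = 121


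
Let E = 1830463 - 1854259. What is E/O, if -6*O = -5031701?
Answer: -142776/5031701 ≈ -0.028375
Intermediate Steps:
E = -23796
O = 5031701/6 (O = -⅙*(-5031701) = 5031701/6 ≈ 8.3862e+5)
E/O = -23796/5031701/6 = -23796*6/5031701 = -142776/5031701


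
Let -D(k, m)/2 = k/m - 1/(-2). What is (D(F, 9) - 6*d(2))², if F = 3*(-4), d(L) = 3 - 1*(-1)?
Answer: 4489/9 ≈ 498.78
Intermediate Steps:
d(L) = 4 (d(L) = 3 + 1 = 4)
F = -12
D(k, m) = -1 - 2*k/m (D(k, m) = -2*(k/m - 1/(-2)) = -2*(k/m - 1*(-½)) = -2*(k/m + ½) = -2*(½ + k/m) = -1 - 2*k/m)
(D(F, 9) - 6*d(2))² = ((-1*9 - 2*(-12))/9 - 6*4)² = ((-9 + 24)/9 - 24)² = ((⅑)*15 - 24)² = (5/3 - 24)² = (-67/3)² = 4489/9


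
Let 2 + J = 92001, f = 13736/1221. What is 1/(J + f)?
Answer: 1221/112344515 ≈ 1.0868e-5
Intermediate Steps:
f = 13736/1221 (f = 13736*(1/1221) = 13736/1221 ≈ 11.250)
J = 91999 (J = -2 + 92001 = 91999)
1/(J + f) = 1/(91999 + 13736/1221) = 1/(112344515/1221) = 1221/112344515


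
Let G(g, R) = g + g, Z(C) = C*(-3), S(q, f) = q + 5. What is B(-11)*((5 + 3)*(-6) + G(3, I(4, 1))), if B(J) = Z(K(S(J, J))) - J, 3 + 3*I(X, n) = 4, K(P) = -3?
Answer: -840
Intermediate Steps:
S(q, f) = 5 + q
Z(C) = -3*C
I(X, n) = 1/3 (I(X, n) = -1 + (1/3)*4 = -1 + 4/3 = 1/3)
G(g, R) = 2*g
B(J) = 9 - J (B(J) = -3*(-3) - J = 9 - J)
B(-11)*((5 + 3)*(-6) + G(3, I(4, 1))) = (9 - 1*(-11))*((5 + 3)*(-6) + 2*3) = (9 + 11)*(8*(-6) + 6) = 20*(-48 + 6) = 20*(-42) = -840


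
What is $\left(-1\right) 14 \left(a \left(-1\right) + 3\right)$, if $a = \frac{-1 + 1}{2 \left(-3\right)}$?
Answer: $-42$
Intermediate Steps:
$a = 0$ ($a = \frac{0}{-6} = 0 \left(- \frac{1}{6}\right) = 0$)
$\left(-1\right) 14 \left(a \left(-1\right) + 3\right) = \left(-1\right) 14 \left(0 \left(-1\right) + 3\right) = - 14 \left(0 + 3\right) = \left(-14\right) 3 = -42$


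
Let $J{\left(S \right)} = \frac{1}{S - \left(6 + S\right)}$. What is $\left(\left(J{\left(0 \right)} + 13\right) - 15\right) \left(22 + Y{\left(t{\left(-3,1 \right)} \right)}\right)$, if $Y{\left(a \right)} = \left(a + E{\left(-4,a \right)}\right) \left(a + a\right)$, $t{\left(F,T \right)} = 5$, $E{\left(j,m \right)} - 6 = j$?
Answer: $- \frac{598}{3} \approx -199.33$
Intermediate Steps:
$E{\left(j,m \right)} = 6 + j$
$Y{\left(a \right)} = 2 a \left(2 + a\right)$ ($Y{\left(a \right)} = \left(a + \left(6 - 4\right)\right) \left(a + a\right) = \left(a + 2\right) 2 a = \left(2 + a\right) 2 a = 2 a \left(2 + a\right)$)
$J{\left(S \right)} = - \frac{1}{6}$ ($J{\left(S \right)} = \frac{1}{-6} = - \frac{1}{6}$)
$\left(\left(J{\left(0 \right)} + 13\right) - 15\right) \left(22 + Y{\left(t{\left(-3,1 \right)} \right)}\right) = \left(\left(- \frac{1}{6} + 13\right) - 15\right) \left(22 + 2 \cdot 5 \left(2 + 5\right)\right) = \left(\frac{77}{6} - 15\right) \left(22 + 2 \cdot 5 \cdot 7\right) = - \frac{13 \left(22 + 70\right)}{6} = \left(- \frac{13}{6}\right) 92 = - \frac{598}{3}$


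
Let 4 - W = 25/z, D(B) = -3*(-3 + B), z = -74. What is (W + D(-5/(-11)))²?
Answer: 95004009/662596 ≈ 143.38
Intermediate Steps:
D(B) = 9 - 3*B
W = 321/74 (W = 4 - 25/(-74) = 4 - 25*(-1)/74 = 4 - 1*(-25/74) = 4 + 25/74 = 321/74 ≈ 4.3378)
(W + D(-5/(-11)))² = (321/74 + (9 - (-15)/(-11)))² = (321/74 + (9 - (-15)*(-1)/11))² = (321/74 + (9 - 3*5/11))² = (321/74 + (9 - 15/11))² = (321/74 + 84/11)² = (9747/814)² = 95004009/662596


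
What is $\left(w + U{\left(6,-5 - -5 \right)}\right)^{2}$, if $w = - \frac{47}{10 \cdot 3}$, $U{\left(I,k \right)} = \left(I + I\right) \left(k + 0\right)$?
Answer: $\frac{2209}{900} \approx 2.4544$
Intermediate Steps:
$U{\left(I,k \right)} = 2 I k$
$w = - \frac{47}{30} \approx -1.5667$
$\left(w + U{\left(6,-5 - -5 \right)}\right)^{2} = \left(- \frac{47}{30} + 2 \cdot 6 \left(-5 - -5\right)\right)^{2} = \left(- \frac{47}{30} + 2 \cdot 6 \left(-5 + 5\right)\right)^{2} = \left(- \frac{47}{30} + 2 \cdot 6 \cdot 0\right)^{2} = \left(- \frac{47}{30} + 0\right)^{2} = \left(- \frac{47}{30}\right)^{2} = \frac{2209}{900}$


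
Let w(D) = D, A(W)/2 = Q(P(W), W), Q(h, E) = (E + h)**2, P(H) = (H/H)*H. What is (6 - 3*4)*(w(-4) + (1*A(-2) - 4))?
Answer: -144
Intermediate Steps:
P(H) = H (P(H) = 1*H = H)
A(W) = 8*W**2 (A(W) = 2*(W + W)**2 = 2*(2*W)**2 = 2*(4*W**2) = 8*W**2)
(6 - 3*4)*(w(-4) + (1*A(-2) - 4)) = (6 - 3*4)*(-4 + (1*(8*(-2)**2) - 4)) = (6 - 12)*(-4 + (1*(8*4) - 4)) = -6*(-4 + (1*32 - 4)) = -6*(-4 + (32 - 4)) = -6*(-4 + 28) = -6*24 = -144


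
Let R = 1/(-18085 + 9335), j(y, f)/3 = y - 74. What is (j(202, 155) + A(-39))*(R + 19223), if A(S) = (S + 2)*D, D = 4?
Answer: 19847747382/4375 ≈ 4.5366e+6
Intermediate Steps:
j(y, f) = -222 + 3*y (j(y, f) = 3*(y - 74) = 3*(-74 + y) = -222 + 3*y)
R = -1/8750 (R = 1/(-8750) = -1/8750 ≈ -0.00011429)
A(S) = 8 + 4*S (A(S) = (S + 2)*4 = (2 + S)*4 = 8 + 4*S)
(j(202, 155) + A(-39))*(R + 19223) = ((-222 + 3*202) + (8 + 4*(-39)))*(-1/8750 + 19223) = ((-222 + 606) + (8 - 156))*(168201249/8750) = (384 - 148)*(168201249/8750) = 236*(168201249/8750) = 19847747382/4375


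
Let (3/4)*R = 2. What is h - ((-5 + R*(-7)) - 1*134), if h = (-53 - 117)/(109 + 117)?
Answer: 53194/339 ≈ 156.91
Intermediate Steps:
R = 8/3 (R = (4/3)*2 = 8/3 ≈ 2.6667)
h = -85/113 (h = -170/226 = -170*1/226 = -85/113 ≈ -0.75221)
h - ((-5 + R*(-7)) - 1*134) = -85/113 - ((-5 + (8/3)*(-7)) - 1*134) = -85/113 - ((-5 - 56/3) - 134) = -85/113 - (-71/3 - 134) = -85/113 - 1*(-473/3) = -85/113 + 473/3 = 53194/339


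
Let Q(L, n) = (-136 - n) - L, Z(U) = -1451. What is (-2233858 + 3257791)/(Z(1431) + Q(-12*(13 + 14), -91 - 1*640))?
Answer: -1023933/532 ≈ -1924.7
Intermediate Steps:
Q(L, n) = -136 - L - n
(-2233858 + 3257791)/(Z(1431) + Q(-12*(13 + 14), -91 - 1*640)) = (-2233858 + 3257791)/(-1451 + (-136 - (-12)*(13 + 14) - (-91 - 1*640))) = 1023933/(-1451 + (-136 - (-12)*27 - (-91 - 640))) = 1023933/(-1451 + (-136 - 1*(-324) - 1*(-731))) = 1023933/(-1451 + (-136 + 324 + 731)) = 1023933/(-1451 + 919) = 1023933/(-532) = 1023933*(-1/532) = -1023933/532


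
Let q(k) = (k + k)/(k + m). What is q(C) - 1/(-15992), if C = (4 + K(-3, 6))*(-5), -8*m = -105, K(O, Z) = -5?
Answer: 255901/463768 ≈ 0.55179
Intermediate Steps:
m = 105/8 (m = -⅛*(-105) = 105/8 ≈ 13.125)
C = 5 (C = (4 - 5)*(-5) = -1*(-5) = 5)
q(k) = 2*k/(105/8 + k) (q(k) = (k + k)/(k + 105/8) = (2*k)/(105/8 + k) = 2*k/(105/8 + k))
q(C) - 1/(-15992) = 16*5/(105 + 8*5) - 1/(-15992) = 16*5/(105 + 40) - 1*(-1/15992) = 16*5/145 + 1/15992 = 16*5*(1/145) + 1/15992 = 16/29 + 1/15992 = 255901/463768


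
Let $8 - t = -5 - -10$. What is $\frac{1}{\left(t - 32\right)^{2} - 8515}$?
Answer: $- \frac{1}{7674} \approx -0.00013031$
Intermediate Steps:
$t = 3$ ($t = 8 - \left(-5 - -10\right) = 8 - \left(-5 + 10\right) = 8 - 5 = 3$)
$\frac{1}{\left(t - 32\right)^{2} - 8515} = \frac{1}{\left(3 - 32\right)^{2} - 8515} = \frac{1}{\left(-29\right)^{2} - 8515} = \frac{1}{841 - 8515} = \frac{1}{-7674} = - \frac{1}{7674}$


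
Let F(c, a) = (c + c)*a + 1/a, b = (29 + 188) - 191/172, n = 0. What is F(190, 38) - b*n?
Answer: 548721/38 ≈ 14440.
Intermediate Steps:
b = 37133/172 (b = 217 - 191*1/172 = 217 - 191/172 = 37133/172 ≈ 215.89)
F(c, a) = 1/a + 2*a*c (F(c, a) = (2*c)*a + 1/a = 2*a*c + 1/a = 1/a + 2*a*c)
F(190, 38) - b*n = (1/38 + 2*38*190) - 37133*0/172 = (1/38 + 14440) - 1*0 = 548721/38 + 0 = 548721/38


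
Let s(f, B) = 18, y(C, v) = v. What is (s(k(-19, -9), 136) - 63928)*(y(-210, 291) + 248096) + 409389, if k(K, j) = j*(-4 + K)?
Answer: -15874003781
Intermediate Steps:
(s(k(-19, -9), 136) - 63928)*(y(-210, 291) + 248096) + 409389 = (18 - 63928)*(291 + 248096) + 409389 = -63910*248387 + 409389 = -15874413170 + 409389 = -15874003781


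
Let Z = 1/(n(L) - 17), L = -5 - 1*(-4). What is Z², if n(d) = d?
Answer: 1/324 ≈ 0.0030864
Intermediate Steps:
L = -1 (L = -5 + 4 = -1)
Z = -1/18 (Z = 1/(-1 - 17) = 1/(-18) = -1/18 ≈ -0.055556)
Z² = (-1/18)² = 1/324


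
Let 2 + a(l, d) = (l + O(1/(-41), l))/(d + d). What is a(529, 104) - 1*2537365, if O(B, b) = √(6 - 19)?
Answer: -527771807/208 + I*√13/208 ≈ -2.5374e+6 + 0.017334*I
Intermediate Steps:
O(B, b) = I*√13 (O(B, b) = √(-13) = I*√13)
a(l, d) = -2 + (l + I*√13)/(2*d) (a(l, d) = -2 + (l + I*√13)/(d + d) = -2 + (l + I*√13)/((2*d)) = -2 + (l + I*√13)*(1/(2*d)) = -2 + (l + I*√13)/(2*d))
a(529, 104) - 1*2537365 = (½)*(529 - 4*104 + I*√13)/104 - 1*2537365 = (½)*(1/104)*(529 - 416 + I*√13) - 2537365 = (½)*(1/104)*(113 + I*√13) - 2537365 = (113/208 + I*√13/208) - 2537365 = -527771807/208 + I*√13/208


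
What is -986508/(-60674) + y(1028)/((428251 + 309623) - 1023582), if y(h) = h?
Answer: 35223856849/2166880899 ≈ 16.256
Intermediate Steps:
-986508/(-60674) + y(1028)/((428251 + 309623) - 1023582) = -986508/(-60674) + 1028/((428251 + 309623) - 1023582) = -986508*(-1/60674) + 1028/(737874 - 1023582) = 493254/30337 + 1028/(-285708) = 493254/30337 + 1028*(-1/285708) = 493254/30337 - 257/71427 = 35223856849/2166880899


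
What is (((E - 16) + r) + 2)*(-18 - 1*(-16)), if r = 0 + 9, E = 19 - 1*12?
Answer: -4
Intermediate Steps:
E = 7 (E = 19 - 12 = 7)
r = 9
(((E - 16) + r) + 2)*(-18 - 1*(-16)) = (((7 - 16) + 9) + 2)*(-18 - 1*(-16)) = ((-9 + 9) + 2)*(-18 + 16) = (0 + 2)*(-2) = 2*(-2) = -4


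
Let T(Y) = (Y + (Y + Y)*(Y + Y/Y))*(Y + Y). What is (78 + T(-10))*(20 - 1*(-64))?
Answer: -279048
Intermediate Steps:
T(Y) = 2*Y*(Y + 2*Y*(1 + Y)) (T(Y) = (Y + (2*Y)*(Y + 1))*(2*Y) = (Y + (2*Y)*(1 + Y))*(2*Y) = (Y + 2*Y*(1 + Y))*(2*Y) = 2*Y*(Y + 2*Y*(1 + Y)))
(78 + T(-10))*(20 - 1*(-64)) = (78 + (-10)²*(6 + 4*(-10)))*(20 - 1*(-64)) = (78 + 100*(6 - 40))*(20 + 64) = (78 + 100*(-34))*84 = (78 - 3400)*84 = -3322*84 = -279048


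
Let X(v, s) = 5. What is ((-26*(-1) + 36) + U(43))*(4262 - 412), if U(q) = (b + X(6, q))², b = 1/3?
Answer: 3133900/9 ≈ 3.4821e+5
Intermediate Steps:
b = ⅓ ≈ 0.33333
U(q) = 256/9 (U(q) = (⅓ + 5)² = (16/3)² = 256/9)
((-26*(-1) + 36) + U(43))*(4262 - 412) = ((-26*(-1) + 36) + 256/9)*(4262 - 412) = ((26 + 36) + 256/9)*3850 = (62 + 256/9)*3850 = (814/9)*3850 = 3133900/9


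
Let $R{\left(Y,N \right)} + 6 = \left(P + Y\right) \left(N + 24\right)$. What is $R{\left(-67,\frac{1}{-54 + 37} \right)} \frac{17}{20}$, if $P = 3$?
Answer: $- \frac{2615}{2} \approx -1307.5$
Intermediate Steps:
$R{\left(Y,N \right)} = -6 + \left(3 + Y\right) \left(24 + N\right)$ ($R{\left(Y,N \right)} = -6 + \left(3 + Y\right) \left(N + 24\right) = -6 + \left(3 + Y\right) \left(24 + N\right)$)
$R{\left(-67,\frac{1}{-54 + 37} \right)} \frac{17}{20} = \left(66 + \frac{3}{-54 + 37} + 24 \left(-67\right) + \frac{1}{-54 + 37} \left(-67\right)\right) \frac{17}{20} = \left(66 + \frac{3}{-17} - 1608 + \frac{1}{-17} \left(-67\right)\right) 17 \cdot \frac{1}{20} = \left(66 + 3 \left(- \frac{1}{17}\right) - 1608 - - \frac{67}{17}\right) \frac{17}{20} = \left(66 - \frac{3}{17} - 1608 + \frac{67}{17}\right) \frac{17}{20} = \left(- \frac{26150}{17}\right) \frac{17}{20} = - \frac{2615}{2}$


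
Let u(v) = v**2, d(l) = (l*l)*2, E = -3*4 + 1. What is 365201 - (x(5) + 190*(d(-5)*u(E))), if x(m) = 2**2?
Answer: -784303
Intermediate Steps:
x(m) = 4
E = -11 (E = -12 + 1 = -11)
d(l) = 2*l**2 (d(l) = l**2*2 = 2*l**2)
365201 - (x(5) + 190*(d(-5)*u(E))) = 365201 - (4 + 190*((2*(-5)**2)*(-11)**2)) = 365201 - (4 + 190*((2*25)*121)) = 365201 - (4 + 190*(50*121)) = 365201 - (4 + 190*6050) = 365201 - (4 + 1149500) = 365201 - 1*1149504 = 365201 - 1149504 = -784303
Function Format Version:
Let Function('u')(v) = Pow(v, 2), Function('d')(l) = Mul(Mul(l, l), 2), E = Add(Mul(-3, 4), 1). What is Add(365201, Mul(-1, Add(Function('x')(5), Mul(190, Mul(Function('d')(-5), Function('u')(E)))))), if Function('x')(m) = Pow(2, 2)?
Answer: -784303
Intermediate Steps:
Function('x')(m) = 4
E = -11 (E = Add(-12, 1) = -11)
Function('d')(l) = Mul(2, Pow(l, 2)) (Function('d')(l) = Mul(Pow(l, 2), 2) = Mul(2, Pow(l, 2)))
Add(365201, Mul(-1, Add(Function('x')(5), Mul(190, Mul(Function('d')(-5), Function('u')(E)))))) = Add(365201, Mul(-1, Add(4, Mul(190, Mul(Mul(2, Pow(-5, 2)), Pow(-11, 2)))))) = Add(365201, Mul(-1, Add(4, Mul(190, Mul(Mul(2, 25), 121))))) = Add(365201, Mul(-1, Add(4, Mul(190, Mul(50, 121))))) = Add(365201, Mul(-1, Add(4, Mul(190, 6050)))) = Add(365201, Mul(-1, Add(4, 1149500))) = Add(365201, Mul(-1, 1149504)) = Add(365201, -1149504) = -784303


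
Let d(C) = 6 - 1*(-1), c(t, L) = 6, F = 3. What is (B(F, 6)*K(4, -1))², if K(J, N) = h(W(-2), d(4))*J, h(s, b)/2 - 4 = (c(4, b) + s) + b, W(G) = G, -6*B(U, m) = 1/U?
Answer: 400/9 ≈ 44.444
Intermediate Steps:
B(U, m) = -1/(6*U)
d(C) = 7 (d(C) = 6 + 1 = 7)
h(s, b) = 20 + 2*b + 2*s (h(s, b) = 8 + 2*((6 + s) + b) = 8 + 2*(6 + b + s) = 8 + (12 + 2*b + 2*s) = 20 + 2*b + 2*s)
K(J, N) = 30*J (K(J, N) = (20 + 2*7 + 2*(-2))*J = (20 + 14 - 4)*J = 30*J)
(B(F, 6)*K(4, -1))² = ((-⅙/3)*(30*4))² = (-⅙*⅓*120)² = (-1/18*120)² = (-20/3)² = 400/9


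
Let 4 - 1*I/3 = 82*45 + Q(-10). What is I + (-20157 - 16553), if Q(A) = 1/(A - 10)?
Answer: -955357/20 ≈ -47768.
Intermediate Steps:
Q(A) = 1/(-10 + A)
I = -221157/20 (I = 12 - 3*(82*45 + 1/(-10 - 10)) = 12 - 3*(3690 + 1/(-20)) = 12 - 3*(3690 - 1/20) = 12 - 3*73799/20 = 12 - 221397/20 = -221157/20 ≈ -11058.)
I + (-20157 - 16553) = -221157/20 + (-20157 - 16553) = -221157/20 - 36710 = -955357/20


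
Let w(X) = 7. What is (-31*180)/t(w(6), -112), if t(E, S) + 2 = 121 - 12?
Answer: -5580/107 ≈ -52.150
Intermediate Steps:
t(E, S) = 107 (t(E, S) = -2 + (121 - 12) = -2 + 109 = 107)
(-31*180)/t(w(6), -112) = -31*180/107 = -5580*1/107 = -5580/107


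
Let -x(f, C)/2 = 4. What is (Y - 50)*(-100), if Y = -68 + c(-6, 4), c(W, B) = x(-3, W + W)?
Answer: 12600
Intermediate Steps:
x(f, C) = -8 (x(f, C) = -2*4 = -8)
c(W, B) = -8
Y = -76 (Y = -68 - 8 = -76)
(Y - 50)*(-100) = (-76 - 50)*(-100) = -126*(-100) = 12600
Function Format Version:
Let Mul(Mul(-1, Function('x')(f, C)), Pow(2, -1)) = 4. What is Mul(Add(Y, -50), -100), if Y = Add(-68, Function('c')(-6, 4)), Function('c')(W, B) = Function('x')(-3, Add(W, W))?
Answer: 12600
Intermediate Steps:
Function('x')(f, C) = -8 (Function('x')(f, C) = Mul(-2, 4) = -8)
Function('c')(W, B) = -8
Y = -76 (Y = Add(-68, -8) = -76)
Mul(Add(Y, -50), -100) = Mul(Add(-76, -50), -100) = Mul(-126, -100) = 12600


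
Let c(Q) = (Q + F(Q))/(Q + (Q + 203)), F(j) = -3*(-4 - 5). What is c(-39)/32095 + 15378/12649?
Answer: 8813494566/7249458125 ≈ 1.2157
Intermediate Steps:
F(j) = 27 (F(j) = -3*(-9) = 27)
c(Q) = (27 + Q)/(203 + 2*Q) (c(Q) = (Q + 27)/(Q + (Q + 203)) = (27 + Q)/(Q + (203 + Q)) = (27 + Q)/(203 + 2*Q))
c(-39)/32095 + 15378/12649 = ((27 - 39)/(203 + 2*(-39)))/32095 + 15378/12649 = (-12/(203 - 78))*(1/32095) + 15378*(1/12649) = (-12/125)*(1/32095) + 15378/12649 = ((1/125)*(-12))*(1/32095) + 15378/12649 = -12/125*1/32095 + 15378/12649 = -12/4011875 + 15378/12649 = 8813494566/7249458125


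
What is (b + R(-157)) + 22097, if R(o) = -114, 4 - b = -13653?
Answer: 35640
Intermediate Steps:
b = 13657 (b = 4 - 1*(-13653) = 4 + 13653 = 13657)
(b + R(-157)) + 22097 = (13657 - 114) + 22097 = 13543 + 22097 = 35640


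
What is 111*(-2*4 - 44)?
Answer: -5772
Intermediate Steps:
111*(-2*4 - 44) = 111*(-8 - 44) = 111*(-52) = -5772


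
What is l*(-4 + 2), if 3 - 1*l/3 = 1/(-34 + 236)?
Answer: -1815/101 ≈ -17.970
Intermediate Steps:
l = 1815/202 (l = 9 - 3/(-34 + 236) = 9 - 3/202 = 1815/202 ≈ 8.9852)
l*(-4 + 2) = 1815*(-4 + 2)/202 = (1815/202)*(-2) = -1815/101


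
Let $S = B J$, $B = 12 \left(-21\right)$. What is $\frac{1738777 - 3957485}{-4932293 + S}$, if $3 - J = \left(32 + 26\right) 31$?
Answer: $\frac{2218708}{4479953} \approx 0.49525$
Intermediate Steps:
$B = -252$
$J = -1795$ ($J = 3 - \left(32 + 26\right) 31 = 3 - 58 \cdot 31 = 3 - 1798 = -1795$)
$S = 452340$ ($S = \left(-252\right) \left(-1795\right) = 452340$)
$\frac{1738777 - 3957485}{-4932293 + S} = \frac{1738777 - 3957485}{-4932293 + 452340} = - \frac{2218708}{-4479953} = \left(-2218708\right) \left(- \frac{1}{4479953}\right) = \frac{2218708}{4479953}$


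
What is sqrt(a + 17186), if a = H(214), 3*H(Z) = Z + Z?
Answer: sqrt(155958)/3 ≈ 131.64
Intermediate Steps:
H(Z) = 2*Z/3 (H(Z) = (Z + Z)/3 = (2*Z)/3 = 2*Z/3)
a = 428/3 (a = (2/3)*214 = 428/3 ≈ 142.67)
sqrt(a + 17186) = sqrt(428/3 + 17186) = sqrt(51986/3) = sqrt(155958)/3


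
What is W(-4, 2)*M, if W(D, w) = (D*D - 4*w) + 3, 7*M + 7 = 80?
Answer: 803/7 ≈ 114.71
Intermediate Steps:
M = 73/7 (M = -1 + (1/7)*80 = -1 + 80/7 = 73/7 ≈ 10.429)
W(D, w) = 3 + D**2 - 4*w (W(D, w) = (D**2 - 4*w) + 3 = 3 + D**2 - 4*w)
W(-4, 2)*M = (3 + (-4)**2 - 4*2)*(73/7) = (3 + 16 - 8)*(73/7) = 11*(73/7) = 803/7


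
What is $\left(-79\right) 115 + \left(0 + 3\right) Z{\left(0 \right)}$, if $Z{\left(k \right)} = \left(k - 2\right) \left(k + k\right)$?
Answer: $-9085$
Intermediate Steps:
$Z{\left(k \right)} = 2 k \left(-2 + k\right)$ ($Z{\left(k \right)} = \left(-2 + k\right) 2 k = 2 k \left(-2 + k\right)$)
$\left(-79\right) 115 + \left(0 + 3\right) Z{\left(0 \right)} = \left(-79\right) 115 + \left(0 + 3\right) 2 \cdot 0 \left(-2 + 0\right) = -9085 + 3 \cdot 2 \cdot 0 \left(-2\right) = -9085 + 3 \cdot 0 = -9085 + 0 = -9085$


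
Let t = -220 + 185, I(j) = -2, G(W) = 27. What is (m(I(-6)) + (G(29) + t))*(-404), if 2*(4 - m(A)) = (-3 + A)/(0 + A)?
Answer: 2121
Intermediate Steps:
t = -35
m(A) = 4 - (-3 + A)/(2*A) (m(A) = 4 - (-3 + A)/(2*(0 + A)) = 4 - (-3 + A)/(2*A))
(m(I(-6)) + (G(29) + t))*(-404) = ((½)*(3 + 7*(-2))/(-2) + (27 - 35))*(-404) = ((½)*(-½)*(3 - 14) - 8)*(-404) = ((½)*(-½)*(-11) - 8)*(-404) = (11/4 - 8)*(-404) = -21/4*(-404) = 2121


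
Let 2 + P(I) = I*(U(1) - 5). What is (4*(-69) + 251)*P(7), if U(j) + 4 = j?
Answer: 1450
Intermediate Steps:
U(j) = -4 + j
P(I) = -2 - 8*I (P(I) = -2 + I*((-4 + 1) - 5) = -2 + I*(-3 - 5) = -2 + I*(-8) = -2 - 8*I)
(4*(-69) + 251)*P(7) = (4*(-69) + 251)*(-2 - 8*7) = (-276 + 251)*(-2 - 56) = -25*(-58) = 1450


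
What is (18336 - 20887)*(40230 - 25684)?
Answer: -37106846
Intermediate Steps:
(18336 - 20887)*(40230 - 25684) = -2551*14546 = -37106846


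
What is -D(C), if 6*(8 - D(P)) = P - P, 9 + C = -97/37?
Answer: -8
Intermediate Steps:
C = -430/37 (C = -9 - 97/37 = -430/37 ≈ -11.622)
D(P) = 8 (D(P) = 8 - (P - P)/6 = 8 - ⅙*0 = 8 + 0 = 8)
-D(C) = -1*8 = -8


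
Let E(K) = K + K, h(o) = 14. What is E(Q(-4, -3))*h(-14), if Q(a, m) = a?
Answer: -112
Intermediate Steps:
E(K) = 2*K
E(Q(-4, -3))*h(-14) = (2*(-4))*14 = -8*14 = -112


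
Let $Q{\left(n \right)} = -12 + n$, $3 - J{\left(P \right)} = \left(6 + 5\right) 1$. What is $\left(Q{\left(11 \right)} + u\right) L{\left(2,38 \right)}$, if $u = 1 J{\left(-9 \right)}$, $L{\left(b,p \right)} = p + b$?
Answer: $-360$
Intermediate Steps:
$L{\left(b,p \right)} = b + p$
$J{\left(P \right)} = -8$ ($J{\left(P \right)} = 3 - \left(6 + 5\right) 1 = 3 - 11 \cdot 1 = 3 - 11 = -8$)
$u = -8$ ($u = 1 \left(-8\right) = -8$)
$\left(Q{\left(11 \right)} + u\right) L{\left(2,38 \right)} = \left(\left(-12 + 11\right) - 8\right) \left(2 + 38\right) = \left(-1 - 8\right) 40 = \left(-9\right) 40 = -360$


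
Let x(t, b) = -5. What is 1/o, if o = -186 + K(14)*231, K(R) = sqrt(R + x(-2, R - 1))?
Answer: 1/507 ≈ 0.0019724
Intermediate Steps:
K(R) = sqrt(-5 + R) (K(R) = sqrt(R - 5) = sqrt(-5 + R))
o = 507 (o = -186 + sqrt(-5 + 14)*231 = -186 + sqrt(9)*231 = -186 + 3*231 = -186 + 693 = 507)
1/o = 1/507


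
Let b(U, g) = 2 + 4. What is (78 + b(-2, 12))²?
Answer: 7056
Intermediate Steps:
b(U, g) = 6
(78 + b(-2, 12))² = (78 + 6)² = 84² = 7056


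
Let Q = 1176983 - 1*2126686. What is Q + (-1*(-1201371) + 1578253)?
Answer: 1829921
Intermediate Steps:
Q = -949703 (Q = 1176983 - 2126686 = -949703)
Q + (-1*(-1201371) + 1578253) = -949703 + (-1*(-1201371) + 1578253) = -949703 + (1201371 + 1578253) = -949703 + 2779624 = 1829921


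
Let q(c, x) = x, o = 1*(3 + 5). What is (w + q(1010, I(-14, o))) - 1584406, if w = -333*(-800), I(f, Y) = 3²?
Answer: -1317997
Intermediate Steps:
o = 8 (o = 1*8 = 8)
I(f, Y) = 9
w = 266400
(w + q(1010, I(-14, o))) - 1584406 = (266400 + 9) - 1584406 = 266409 - 1584406 = -1317997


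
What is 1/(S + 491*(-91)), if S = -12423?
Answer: -1/57104 ≈ -1.7512e-5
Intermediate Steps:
1/(S + 491*(-91)) = 1/(-12423 + 491*(-91)) = 1/(-12423 - 44681) = 1/(-57104) = -1/57104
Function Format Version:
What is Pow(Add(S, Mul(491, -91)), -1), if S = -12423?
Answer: Rational(-1, 57104) ≈ -1.7512e-5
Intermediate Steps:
Pow(Add(S, Mul(491, -91)), -1) = Pow(Add(-12423, Mul(491, -91)), -1) = Pow(Add(-12423, -44681), -1) = Pow(-57104, -1) = Rational(-1, 57104)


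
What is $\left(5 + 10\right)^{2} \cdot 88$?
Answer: $19800$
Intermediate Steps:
$\left(5 + 10\right)^{2} \cdot 88 = 15^{2} \cdot 88 = 225 \cdot 88 = 19800$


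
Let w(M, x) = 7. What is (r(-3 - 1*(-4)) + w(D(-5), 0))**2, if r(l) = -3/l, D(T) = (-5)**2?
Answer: 16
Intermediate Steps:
D(T) = 25
(r(-3 - 1*(-4)) + w(D(-5), 0))**2 = (-3/(-3 - 1*(-4)) + 7)**2 = (-3/(-3 + 4) + 7)**2 = (-3/1 + 7)**2 = (-3*1 + 7)**2 = (-3 + 7)**2 = 4**2 = 16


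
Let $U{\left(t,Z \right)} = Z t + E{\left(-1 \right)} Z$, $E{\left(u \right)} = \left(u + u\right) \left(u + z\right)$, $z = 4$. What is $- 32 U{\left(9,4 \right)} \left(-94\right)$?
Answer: $36096$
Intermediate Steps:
$E{\left(u \right)} = 2 u \left(4 + u\right)$ ($E{\left(u \right)} = \left(u + u\right) \left(u + 4\right) = 2 u \left(4 + u\right)$)
$U{\left(t,Z \right)} = - 6 Z + Z t$ ($U{\left(t,Z \right)} = Z t + 2 \left(-1\right) \left(4 - 1\right) Z = Z t + 2 \left(-1\right) 3 Z = Z t - 6 Z = - 6 Z + Z t$)
$- 32 U{\left(9,4 \right)} \left(-94\right) = - 32 \cdot 4 \left(-6 + 9\right) \left(-94\right) = - 32 \cdot 4 \cdot 3 \left(-94\right) = \left(-32\right) 12 \left(-94\right) = \left(-384\right) \left(-94\right) = 36096$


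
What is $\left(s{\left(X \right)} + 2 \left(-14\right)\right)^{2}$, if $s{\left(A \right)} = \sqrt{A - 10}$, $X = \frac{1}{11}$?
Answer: $\frac{\left(308 - i \sqrt{1199}\right)^{2}}{121} \approx 774.09 - 176.28 i$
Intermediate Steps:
$X = \frac{1}{11} \approx 0.090909$
$s{\left(A \right)} = \sqrt{-10 + A}$
$\left(s{\left(X \right)} + 2 \left(-14\right)\right)^{2} = \left(\sqrt{-10 + \frac{1}{11}} + 2 \left(-14\right)\right)^{2} = \left(\sqrt{- \frac{109}{11}} - 28\right)^{2} = \left(\frac{i \sqrt{1199}}{11} - 28\right)^{2} = \left(-28 + \frac{i \sqrt{1199}}{11}\right)^{2}$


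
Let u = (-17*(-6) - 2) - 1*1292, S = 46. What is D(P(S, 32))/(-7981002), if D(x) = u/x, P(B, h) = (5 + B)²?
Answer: 596/10379293101 ≈ 5.7422e-8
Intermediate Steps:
u = -1192 (u = (102 - 2) - 1292 = 100 - 1292 = -1192)
D(x) = -1192/x
D(P(S, 32))/(-7981002) = -1192/(5 + 46)²/(-7981002) = -1192/(51²)*(-1/7981002) = -1192/2601*(-1/7981002) = 596/10379293101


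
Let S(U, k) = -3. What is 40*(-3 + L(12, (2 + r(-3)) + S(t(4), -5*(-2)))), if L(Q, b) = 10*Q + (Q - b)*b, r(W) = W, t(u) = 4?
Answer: 2120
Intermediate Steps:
L(Q, b) = 10*Q + b*(Q - b)
40*(-3 + L(12, (2 + r(-3)) + S(t(4), -5*(-2)))) = 40*(-3 + (-((2 - 3) - 3)**2 + 10*12 + 12*((2 - 3) - 3))) = 40*(-3 + (-(-1 - 3)**2 + 120 + 12*(-1 - 3))) = 40*(-3 + (-1*(-4)**2 + 120 + 12*(-4))) = 40*(-3 + (-1*16 + 120 - 48)) = 40*(-3 + (-16 + 120 - 48)) = 40*(-3 + 56) = 40*53 = 2120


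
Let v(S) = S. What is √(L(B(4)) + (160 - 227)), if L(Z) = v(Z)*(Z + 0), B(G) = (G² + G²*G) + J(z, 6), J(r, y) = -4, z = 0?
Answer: √5709 ≈ 75.558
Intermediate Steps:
B(G) = -4 + G² + G³ (B(G) = (G² + G²*G) - 4 = (G² + G³) - 4 = -4 + G² + G³)
L(Z) = Z² (L(Z) = Z*(Z + 0) = Z*Z = Z²)
√(L(B(4)) + (160 - 227)) = √((-4 + 4² + 4³)² + (160 - 227)) = √((-4 + 16 + 64)² - 67) = √(76² - 67) = √(5776 - 67) = √5709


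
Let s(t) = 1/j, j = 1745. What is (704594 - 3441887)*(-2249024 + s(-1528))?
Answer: 10742634700058547/1745 ≈ 6.1562e+12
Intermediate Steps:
s(t) = 1/1745
(704594 - 3441887)*(-2249024 + s(-1528)) = (704594 - 3441887)*(-2249024 + 1/1745) = -2737293*(-3924546879/1745) = 10742634700058547/1745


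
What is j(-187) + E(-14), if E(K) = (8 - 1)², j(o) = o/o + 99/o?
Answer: 841/17 ≈ 49.471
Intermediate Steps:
j(o) = 1 + 99/o
E(K) = 49 (E(K) = 7² = 49)
j(-187) + E(-14) = (99 - 187)/(-187) + 49 = -1/187*(-88) + 49 = 8/17 + 49 = 841/17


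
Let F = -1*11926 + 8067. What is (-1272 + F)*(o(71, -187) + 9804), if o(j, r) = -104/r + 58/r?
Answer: -9407144614/187 ≈ -5.0306e+7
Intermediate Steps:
o(j, r) = -46/r
F = -3859 (F = -11926 + 8067 = -3859)
(-1272 + F)*(o(71, -187) + 9804) = (-1272 - 3859)*(-46/(-187) + 9804) = -5131*(-46*(-1/187) + 9804) = -5131*(46/187 + 9804) = -5131*1833394/187 = -9407144614/187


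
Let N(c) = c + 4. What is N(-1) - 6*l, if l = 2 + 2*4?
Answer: -57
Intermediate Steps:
N(c) = 4 + c
l = 10 (l = 2 + 8 = 10)
N(-1) - 6*l = (4 - 1) - 6*10 = 3 - 60 = -57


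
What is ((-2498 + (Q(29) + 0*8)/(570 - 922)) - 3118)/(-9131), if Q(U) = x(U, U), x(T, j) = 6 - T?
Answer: 1976809/3214112 ≈ 0.61504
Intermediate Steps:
Q(U) = 6 - U
((-2498 + (Q(29) + 0*8)/(570 - 922)) - 3118)/(-9131) = ((-2498 + ((6 - 1*29) + 0*8)/(570 - 922)) - 3118)/(-9131) = ((-2498 + ((6 - 29) + 0)/(-352)) - 3118)*(-1/9131) = ((-2498 + (-23 + 0)*(-1/352)) - 3118)*(-1/9131) = ((-2498 - 23*(-1/352)) - 3118)*(-1/9131) = ((-2498 + 23/352) - 3118)*(-1/9131) = (-879273/352 - 3118)*(-1/9131) = -1976809/352*(-1/9131) = 1976809/3214112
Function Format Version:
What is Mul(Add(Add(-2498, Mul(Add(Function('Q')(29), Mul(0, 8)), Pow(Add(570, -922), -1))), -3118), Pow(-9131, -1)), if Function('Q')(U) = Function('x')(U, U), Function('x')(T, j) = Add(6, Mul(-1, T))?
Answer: Rational(1976809, 3214112) ≈ 0.61504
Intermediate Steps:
Function('Q')(U) = Add(6, Mul(-1, U))
Mul(Add(Add(-2498, Mul(Add(Function('Q')(29), Mul(0, 8)), Pow(Add(570, -922), -1))), -3118), Pow(-9131, -1)) = Mul(Add(Add(-2498, Mul(Add(Add(6, Mul(-1, 29)), Mul(0, 8)), Pow(Add(570, -922), -1))), -3118), Pow(-9131, -1)) = Mul(Add(Add(-2498, Mul(Add(Add(6, -29), 0), Pow(-352, -1))), -3118), Rational(-1, 9131)) = Mul(Add(Add(-2498, Mul(Add(-23, 0), Rational(-1, 352))), -3118), Rational(-1, 9131)) = Mul(Add(Add(-2498, Mul(-23, Rational(-1, 352))), -3118), Rational(-1, 9131)) = Mul(Add(Add(-2498, Rational(23, 352)), -3118), Rational(-1, 9131)) = Mul(Add(Rational(-879273, 352), -3118), Rational(-1, 9131)) = Mul(Rational(-1976809, 352), Rational(-1, 9131)) = Rational(1976809, 3214112)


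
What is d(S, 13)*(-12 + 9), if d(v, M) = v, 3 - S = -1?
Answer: -12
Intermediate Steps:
S = 4 (S = 3 - 1*(-1) = 3 + 1 = 4)
d(S, 13)*(-12 + 9) = 4*(-12 + 9) = 4*(-3) = -12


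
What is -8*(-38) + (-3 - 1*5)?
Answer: 296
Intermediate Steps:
-8*(-38) + (-3 - 1*5) = 304 + (-3 - 5) = 304 - 8 = 296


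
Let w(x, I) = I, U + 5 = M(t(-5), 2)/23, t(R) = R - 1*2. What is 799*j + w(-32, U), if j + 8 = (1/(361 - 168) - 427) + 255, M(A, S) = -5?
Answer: -638421763/4439 ≈ -1.4382e+5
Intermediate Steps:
t(R) = -2 + R (t(R) = R - 2 = -2 + R)
U = -120/23 (U = -5 - 5/23 = -120/23 ≈ -5.2174)
j = -34739/193 (j = -8 + ((1/(361 - 168) - 427) + 255) = -8 + ((1/193 - 427) + 255) = -8 + (-82410/193 + 255) = -8 - 33195/193 = -34739/193 ≈ -179.99)
799*j + w(-32, U) = 799*(-34739/193) - 120/23 = -27756461/193 - 120/23 = -638421763/4439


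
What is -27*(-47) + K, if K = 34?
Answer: 1303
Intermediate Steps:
-27*(-47) + K = -27*(-47) + 34 = 1269 + 34 = 1303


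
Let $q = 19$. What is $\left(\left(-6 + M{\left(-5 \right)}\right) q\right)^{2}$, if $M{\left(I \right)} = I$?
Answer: $43681$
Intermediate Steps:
$\left(\left(-6 + M{\left(-5 \right)}\right) q\right)^{2} = \left(\left(-6 - 5\right) 19\right)^{2} = \left(\left(-11\right) 19\right)^{2} = \left(-209\right)^{2} = 43681$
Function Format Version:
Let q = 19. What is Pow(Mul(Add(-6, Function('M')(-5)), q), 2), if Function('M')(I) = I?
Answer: 43681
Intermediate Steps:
Pow(Mul(Add(-6, Function('M')(-5)), q), 2) = Pow(Mul(Add(-6, -5), 19), 2) = Pow(Mul(-11, 19), 2) = Pow(-209, 2) = 43681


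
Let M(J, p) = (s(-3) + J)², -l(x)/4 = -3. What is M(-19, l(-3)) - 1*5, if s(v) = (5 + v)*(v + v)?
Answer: 956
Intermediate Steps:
l(x) = 12 (l(x) = -4*(-3) = 12)
s(v) = 2*v*(5 + v) (s(v) = (5 + v)*(2*v) = 2*v*(5 + v))
M(J, p) = (-12 + J)² (M(J, p) = (2*(-3)*(5 - 3) + J)² = (2*(-3)*2 + J)² = (-12 + J)²)
M(-19, l(-3)) - 1*5 = (-12 - 19)² - 1*5 = (-31)² - 5 = 961 - 5 = 956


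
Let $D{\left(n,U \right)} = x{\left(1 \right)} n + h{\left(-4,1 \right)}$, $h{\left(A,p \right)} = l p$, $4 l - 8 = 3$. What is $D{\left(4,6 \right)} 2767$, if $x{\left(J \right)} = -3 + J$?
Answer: $- \frac{58107}{4} \approx -14527.0$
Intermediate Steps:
$l = \frac{11}{4}$ ($l = 2 + \frac{1}{4} \cdot 3 = 2 + \frac{3}{4} = \frac{11}{4} \approx 2.75$)
$h{\left(A,p \right)} = \frac{11 p}{4}$
$D{\left(n,U \right)} = \frac{11}{4} - 2 n$ ($D{\left(n,U \right)} = \left(-3 + 1\right) n + \frac{11}{4} \cdot 1 = - 2 n + \frac{11}{4} = \frac{11}{4} - 2 n$)
$D{\left(4,6 \right)} 2767 = \left(\frac{11}{4} - 8\right) 2767 = \left(- \frac{21}{4}\right) 2767 = - \frac{58107}{4}$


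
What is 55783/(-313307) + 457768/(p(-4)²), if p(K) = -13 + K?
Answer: 143405797489/90545723 ≈ 1583.8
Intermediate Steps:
55783/(-313307) + 457768/(p(-4)²) = 55783/(-313307) + 457768/((-13 - 4)²) = 55783*(-1/313307) + 457768/((-17)²) = -55783/313307 + 457768/289 = 143405797489/90545723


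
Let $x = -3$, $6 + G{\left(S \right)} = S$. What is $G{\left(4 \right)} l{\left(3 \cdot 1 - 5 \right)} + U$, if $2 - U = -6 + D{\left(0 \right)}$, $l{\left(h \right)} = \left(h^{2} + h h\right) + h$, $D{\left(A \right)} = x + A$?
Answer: $-1$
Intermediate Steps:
$G{\left(S \right)} = -6 + S$
$D{\left(A \right)} = -3 + A$
$l{\left(h \right)} = h + 2 h^{2}$ ($l{\left(h \right)} = \left(h^{2} + h^{2}\right) + h = 2 h^{2} + h = h + 2 h^{2}$)
$U = 11$ ($U = 2 - \left(-6 + \left(-3 + 0\right)\right) = 2 - \left(-6 - 3\right) = 2 - -9 = 2 + 9 = 11$)
$G{\left(4 \right)} l{\left(3 \cdot 1 - 5 \right)} + U = \left(-6 + 4\right) \left(3 \cdot 1 - 5\right) \left(1 + 2 \left(3 \cdot 1 - 5\right)\right) + 11 = - 2 \left(3 - 5\right) \left(1 + 2 \left(3 - 5\right)\right) + 11 = - 2 \left(- 2 \left(1 + 2 \left(-2\right)\right)\right) + 11 = - 2 \left(- 2 \left(1 - 4\right)\right) + 11 = - 2 \left(\left(-2\right) \left(-3\right)\right) + 11 = \left(-2\right) 6 + 11 = -12 + 11 = -1$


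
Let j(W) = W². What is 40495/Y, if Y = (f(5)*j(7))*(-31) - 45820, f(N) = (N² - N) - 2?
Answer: -40495/73162 ≈ -0.55350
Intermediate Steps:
f(N) = -2 + N² - N
Y = -73162 (Y = ((-2 + 5² - 1*5)*7²)*(-31) - 45820 = ((-2 + 25 - 5)*49)*(-31) - 45820 = (18*49)*(-31) - 45820 = 882*(-31) - 45820 = -27342 - 45820 = -73162)
40495/Y = 40495/(-73162) = 40495*(-1/73162) = -40495/73162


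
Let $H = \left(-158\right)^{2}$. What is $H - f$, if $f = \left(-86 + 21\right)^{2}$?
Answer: $20739$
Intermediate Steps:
$H = 24964$
$f = 4225$ ($f = \left(-65\right)^{2} = 4225$)
$H - f = 24964 - 4225 = 20739$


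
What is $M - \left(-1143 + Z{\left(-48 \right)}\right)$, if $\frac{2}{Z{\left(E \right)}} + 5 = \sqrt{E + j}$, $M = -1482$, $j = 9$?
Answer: $- \frac{10843}{32} + \frac{i \sqrt{39}}{32} \approx -338.84 + 0.19516 i$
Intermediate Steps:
$Z{\left(E \right)} = \frac{2}{-5 + \sqrt{9 + E}}$ ($Z{\left(E \right)} = \frac{2}{-5 + \sqrt{E + 9}} = \frac{2}{-5 + \sqrt{9 + E}}$)
$M - \left(-1143 + Z{\left(-48 \right)}\right) = -1482 + \left(1143 - \frac{2}{-5 + \sqrt{9 - 48}}\right) = -1482 + \left(1143 - \frac{2}{-5 + \sqrt{-39}}\right) = -1482 + \left(1143 - \frac{2}{-5 + i \sqrt{39}}\right) = -339 - \frac{2}{-5 + i \sqrt{39}}$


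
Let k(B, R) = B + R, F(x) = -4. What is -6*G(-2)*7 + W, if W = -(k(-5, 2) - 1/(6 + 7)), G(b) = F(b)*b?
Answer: -4328/13 ≈ -332.92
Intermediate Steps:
G(b) = -4*b
W = 40/13 (W = -((-5 + 2) - 1/(6 + 7)) = -(-3 - 1/13) = -1*(-40/13) = 40/13 ≈ 3.0769)
-6*G(-2)*7 + W = -(-24)*(-2)*7 + 40/13 = -6*8*7 + 40/13 = -48*7 + 40/13 = -336 + 40/13 = -4328/13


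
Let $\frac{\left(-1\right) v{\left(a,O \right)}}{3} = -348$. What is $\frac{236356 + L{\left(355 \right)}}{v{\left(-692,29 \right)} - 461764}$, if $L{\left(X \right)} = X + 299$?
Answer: $- \frac{23701}{46072} \approx -0.51443$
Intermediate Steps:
$v{\left(a,O \right)} = 1044$ ($v{\left(a,O \right)} = \left(-3\right) \left(-348\right) = 1044$)
$L{\left(X \right)} = 299 + X$
$\frac{236356 + L{\left(355 \right)}}{v{\left(-692,29 \right)} - 461764} = \frac{236356 + \left(299 + 355\right)}{1044 - 461764} = \frac{236356 + 654}{-460720} = 237010 \left(- \frac{1}{460720}\right) = - \frac{23701}{46072}$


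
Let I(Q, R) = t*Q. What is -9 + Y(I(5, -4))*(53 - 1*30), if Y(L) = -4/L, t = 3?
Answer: -227/15 ≈ -15.133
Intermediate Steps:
I(Q, R) = 3*Q
-9 + Y(I(5, -4))*(53 - 1*30) = -9 + (-4/(3*5))*(53 - 1*30) = -9 + (-4/15)*(53 - 30) = -9 - 4*1/15*23 = -9 - 4/15*23 = -9 - 92/15 = -227/15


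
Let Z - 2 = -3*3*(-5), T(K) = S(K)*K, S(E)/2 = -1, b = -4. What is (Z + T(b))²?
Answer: 3025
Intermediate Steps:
S(E) = -2 (S(E) = 2*(-1) = -2)
T(K) = -2*K
Z = 47 (Z = 2 - 3*3*(-5) = 2 - 9*(-5) = 2 + 45 = 47)
(Z + T(b))² = (47 - 2*(-4))² = (47 + 8)² = 55² = 3025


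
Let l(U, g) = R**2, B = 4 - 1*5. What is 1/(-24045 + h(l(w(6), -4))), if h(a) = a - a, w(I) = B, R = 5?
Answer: -1/24045 ≈ -4.1589e-5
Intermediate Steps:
B = -1 (B = 4 - 5 = -1)
w(I) = -1
l(U, g) = 25 (l(U, g) = 5**2 = 25)
h(a) = 0
1/(-24045 + h(l(w(6), -4))) = 1/(-24045 + 0) = 1/(-24045) = -1/24045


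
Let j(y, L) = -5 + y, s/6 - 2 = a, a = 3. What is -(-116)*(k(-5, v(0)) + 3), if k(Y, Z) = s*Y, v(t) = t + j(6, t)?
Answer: -17052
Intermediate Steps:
s = 30 (s = 12 + 6*3 = 12 + 18 = 30)
v(t) = 1 + t (v(t) = t + (-5 + 6) = t + 1 = 1 + t)
k(Y, Z) = 30*Y
-(-116)*(k(-5, v(0)) + 3) = -(-116)*(30*(-5) + 3) = -(-116)*(-150 + 3) = -(-116)*(-147) = -1*17052 = -17052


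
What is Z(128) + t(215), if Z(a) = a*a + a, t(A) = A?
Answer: 16727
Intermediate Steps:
Z(a) = a + a**2 (Z(a) = a**2 + a = a + a**2)
Z(128) + t(215) = 128*(1 + 128) + 215 = 128*129 + 215 = 16512 + 215 = 16727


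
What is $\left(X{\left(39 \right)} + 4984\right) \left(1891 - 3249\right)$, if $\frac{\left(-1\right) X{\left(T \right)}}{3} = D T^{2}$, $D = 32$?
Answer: $191521456$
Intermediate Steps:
$X{\left(T \right)} = - 96 T^{2}$ ($X{\left(T \right)} = - 3 \cdot 32 T^{2} = - 96 T^{2}$)
$\left(X{\left(39 \right)} + 4984\right) \left(1891 - 3249\right) = \left(- 96 \cdot 39^{2} + 4984\right) \left(1891 - 3249\right) = \left(\left(-96\right) 1521 + 4984\right) \left(-1358\right) = \left(-146016 + 4984\right) \left(-1358\right) = \left(-141032\right) \left(-1358\right) = 191521456$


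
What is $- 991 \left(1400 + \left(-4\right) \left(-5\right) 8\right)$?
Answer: $-1545960$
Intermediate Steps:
$- 991 \left(1400 + \left(-4\right) \left(-5\right) 8\right) = - 991 \left(1400 + 20 \cdot 8\right) = - 991 \left(1400 + 160\right) = \left(-991\right) 1560 = -1545960$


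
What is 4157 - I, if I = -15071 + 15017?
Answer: 4211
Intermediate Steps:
I = -54
4157 - I = 4157 - 1*(-54) = 4157 + 54 = 4211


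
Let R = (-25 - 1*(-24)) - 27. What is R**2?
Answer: 784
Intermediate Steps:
R = -28 (R = (-25 + 24) - 27 = -1 - 27 = -28)
R**2 = (-28)**2 = 784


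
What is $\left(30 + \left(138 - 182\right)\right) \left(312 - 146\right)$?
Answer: $-2324$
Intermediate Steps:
$\left(30 + \left(138 - 182\right)\right) \left(312 - 146\right) = \left(30 + \left(138 - 182\right)\right) 166 = \left(30 - 44\right) 166 = \left(-14\right) 166 = -2324$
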